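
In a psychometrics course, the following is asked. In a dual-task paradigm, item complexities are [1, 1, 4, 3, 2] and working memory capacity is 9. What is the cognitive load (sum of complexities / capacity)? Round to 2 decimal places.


Total complexity = 1 + 1 + 4 + 3 + 2 = 11
Load = total / capacity = 11 / 9
= 1.22


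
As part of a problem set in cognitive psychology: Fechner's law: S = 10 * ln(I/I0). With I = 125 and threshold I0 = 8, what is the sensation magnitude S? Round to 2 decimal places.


S = 10 * ln(125/8)
I/I0 = 15.625
ln(15.625) = 2.7489
S = 10 * 2.7489
= 27.49


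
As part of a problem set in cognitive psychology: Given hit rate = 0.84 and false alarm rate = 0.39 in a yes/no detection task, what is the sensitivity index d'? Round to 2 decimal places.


d' = z(HR) - z(FAR)
z(0.84) = 0.9945
z(0.39) = -0.2793
d' = 0.9945 - -0.2793
= 1.27


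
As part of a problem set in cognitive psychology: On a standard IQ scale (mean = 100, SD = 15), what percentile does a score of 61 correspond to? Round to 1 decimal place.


z = (IQ - mean) / SD
z = (61 - 100) / 15 = -2.6
Percentile = Phi(-2.6) * 100
Phi(-2.6) = 0.004661
= 0.5


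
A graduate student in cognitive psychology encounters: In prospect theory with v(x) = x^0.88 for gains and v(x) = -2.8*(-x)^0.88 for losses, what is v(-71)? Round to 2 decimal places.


Since x = -71 < 0, use v(x) = -lambda*(-x)^alpha
(-x) = 71
71^0.88 = 42.5704
v(-71) = -2.8 * 42.5704
= -119.20


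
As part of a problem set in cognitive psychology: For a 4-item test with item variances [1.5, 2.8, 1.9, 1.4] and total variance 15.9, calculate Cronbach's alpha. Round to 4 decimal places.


alpha = (k/(k-1)) * (1 - sum(s_i^2)/s_total^2)
sum(item variances) = 7.6
k/(k-1) = 4/3 = 1.333333
1 - 7.6/15.9 = 1 - 0.477987 = 0.522013
alpha = 1.333333 * 0.522013
= 0.6960


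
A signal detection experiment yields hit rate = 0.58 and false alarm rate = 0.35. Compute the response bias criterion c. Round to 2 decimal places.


c = -0.5 * (z(HR) + z(FAR))
z(0.58) = 0.2019
z(0.35) = -0.3853
c = -0.5 * (0.2019 + -0.3853)
= -0.5 * -0.1834
= 0.09


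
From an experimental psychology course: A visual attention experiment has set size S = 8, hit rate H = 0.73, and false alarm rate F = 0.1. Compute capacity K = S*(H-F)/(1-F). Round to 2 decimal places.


K = S * (H - F) / (1 - F)
H - F = 0.63
1 - F = 0.9
K = 8 * 0.63 / 0.9
= 5.60


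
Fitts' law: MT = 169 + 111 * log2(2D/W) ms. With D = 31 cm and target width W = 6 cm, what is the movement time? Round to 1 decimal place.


MT = 169 + 111 * log2(2*31/6)
2D/W = 10.333333
log2(10.333333) = 3.3692
MT = 169 + 111 * 3.3692
= 543.0 ms


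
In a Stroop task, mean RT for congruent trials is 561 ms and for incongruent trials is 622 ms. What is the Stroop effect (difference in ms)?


Stroop effect = RT(incongruent) - RT(congruent)
= 622 - 561
= 61 ms


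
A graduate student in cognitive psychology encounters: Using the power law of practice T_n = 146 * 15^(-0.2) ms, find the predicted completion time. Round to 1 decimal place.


T_n = 146 * 15^(-0.2)
15^(-0.2) = 0.581811
T_n = 146 * 0.581811
= 84.9 ms


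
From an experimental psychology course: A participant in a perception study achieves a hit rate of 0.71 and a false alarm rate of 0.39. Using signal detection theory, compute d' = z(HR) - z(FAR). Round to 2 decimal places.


d' = z(HR) - z(FAR)
z(0.71) = 0.5534
z(0.39) = -0.2793
d' = 0.5534 - -0.2793
= 0.83


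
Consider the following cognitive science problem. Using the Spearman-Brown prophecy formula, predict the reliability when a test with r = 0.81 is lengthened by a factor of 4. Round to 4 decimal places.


r_new = n*r / (1 + (n-1)*r)
Numerator = 4 * 0.81 = 3.24
Denominator = 1 + 3 * 0.81 = 3.43
r_new = 3.24 / 3.43
= 0.9446


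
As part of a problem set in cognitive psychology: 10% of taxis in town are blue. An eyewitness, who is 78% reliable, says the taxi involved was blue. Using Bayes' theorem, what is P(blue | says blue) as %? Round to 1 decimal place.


P(blue | says blue) = P(says blue | blue)*P(blue) / [P(says blue | blue)*P(blue) + P(says blue | not blue)*P(not blue)]
Numerator = 0.78 * 0.1 = 0.078
False identification = 0.22 * 0.9 = 0.198
P = 0.078 / (0.078 + 0.198)
= 0.078 / 0.276
As percentage = 28.3


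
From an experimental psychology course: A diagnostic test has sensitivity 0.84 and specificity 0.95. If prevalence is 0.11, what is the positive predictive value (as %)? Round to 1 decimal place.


PPV = (sens * prev) / (sens * prev + (1-spec) * (1-prev))
Numerator = 0.84 * 0.11 = 0.0924
P(positive and no disease) = (1 - spec) * (1 - prev) = (1 - 0.95) * (1 - 0.11) = 0.0445
Denominator = 0.0924 + 0.0445 = 0.1369
PPV = 0.0924 / 0.1369 = 0.674945
As percentage = 67.5


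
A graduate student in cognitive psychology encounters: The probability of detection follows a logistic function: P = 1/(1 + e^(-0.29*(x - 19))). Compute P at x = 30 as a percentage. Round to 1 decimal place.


P(x) = 1/(1 + e^(-0.29*(30 - 19)))
Exponent = -0.29 * 11 = -3.19
e^(-3.19) = 0.041172
P = 1/(1 + 0.041172) = 0.960456
Percentage = 96.0


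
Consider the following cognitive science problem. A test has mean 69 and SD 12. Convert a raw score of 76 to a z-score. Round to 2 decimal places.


z = (X - mu) / sigma
= (76 - 69) / 12
= 7 / 12
= 0.58


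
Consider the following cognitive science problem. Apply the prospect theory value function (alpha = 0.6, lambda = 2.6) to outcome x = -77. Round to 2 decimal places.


Since x = -77 < 0, use v(x) = -lambda*(-x)^alpha
(-x) = 77
77^0.6 = 13.5486
v(-77) = -2.6 * 13.5486
= -35.23


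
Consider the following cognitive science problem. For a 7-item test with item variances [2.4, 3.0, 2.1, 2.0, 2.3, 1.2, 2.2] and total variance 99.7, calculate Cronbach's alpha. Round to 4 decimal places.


alpha = (k/(k-1)) * (1 - sum(s_i^2)/s_total^2)
sum(item variances) = 15.2
k/(k-1) = 7/6 = 1.166667
1 - 15.2/99.7 = 1 - 0.152457 = 0.847543
alpha = 1.166667 * 0.847543
= 0.9888


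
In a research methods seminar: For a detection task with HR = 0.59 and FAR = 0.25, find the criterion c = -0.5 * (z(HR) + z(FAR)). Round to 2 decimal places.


c = -0.5 * (z(HR) + z(FAR))
z(0.59) = 0.2275
z(0.25) = -0.6745
c = -0.5 * (0.2275 + -0.6745)
= -0.5 * -0.447
= 0.22


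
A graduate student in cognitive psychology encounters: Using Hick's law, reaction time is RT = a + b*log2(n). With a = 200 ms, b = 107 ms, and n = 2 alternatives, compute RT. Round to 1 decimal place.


RT = 200 + 107 * log2(2)
log2(2) = 1.0
RT = 200 + 107 * 1.0
= 200 + 107.0
= 307.0 ms


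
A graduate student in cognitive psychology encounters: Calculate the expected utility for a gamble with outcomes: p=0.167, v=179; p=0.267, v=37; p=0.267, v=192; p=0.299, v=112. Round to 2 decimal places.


EU = sum(p_i * v_i)
0.167 * 179 = 29.893
0.267 * 37 = 9.879
0.267 * 192 = 51.264
0.299 * 112 = 33.488
EU = 29.893 + 9.879 + 51.264 + 33.488
= 124.52


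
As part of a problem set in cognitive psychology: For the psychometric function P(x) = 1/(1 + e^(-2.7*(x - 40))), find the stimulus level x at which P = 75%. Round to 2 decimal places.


At P = 0.75: 0.75 = 1/(1 + e^(-k*(x-x0)))
Solving: e^(-k*(x-x0)) = 1/3
x = x0 + ln(3)/k
ln(3) = 1.0986
x = 40 + 1.0986/2.7
= 40 + 0.4069
= 40.41


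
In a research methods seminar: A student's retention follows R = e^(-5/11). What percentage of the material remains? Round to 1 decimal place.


R = e^(-t/S)
-t/S = -5/11 = -0.454545
R = e^(-0.454545) = 0.634737
Percentage = 0.634737 * 100
= 63.5


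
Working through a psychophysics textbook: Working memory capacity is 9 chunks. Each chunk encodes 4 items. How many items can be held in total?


Total items = chunks * items_per_chunk
= 9 * 4
= 36


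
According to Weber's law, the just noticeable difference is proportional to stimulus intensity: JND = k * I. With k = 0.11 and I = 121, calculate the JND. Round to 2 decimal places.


JND = k * I
JND = 0.11 * 121
= 13.31


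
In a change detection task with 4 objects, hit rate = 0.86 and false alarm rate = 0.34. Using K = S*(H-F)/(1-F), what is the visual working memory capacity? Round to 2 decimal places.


K = S * (H - F) / (1 - F)
H - F = 0.52
1 - F = 0.66
K = 4 * 0.52 / 0.66
= 3.15


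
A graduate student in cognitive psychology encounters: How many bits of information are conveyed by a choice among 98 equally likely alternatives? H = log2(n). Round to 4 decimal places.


H = log2(n)
H = log2(98)
= 6.6147


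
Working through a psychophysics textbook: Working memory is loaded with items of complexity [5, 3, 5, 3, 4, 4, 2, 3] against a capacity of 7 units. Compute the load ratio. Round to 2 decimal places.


Total complexity = 5 + 3 + 5 + 3 + 4 + 4 + 2 + 3 = 29
Load = total / capacity = 29 / 7
= 4.14


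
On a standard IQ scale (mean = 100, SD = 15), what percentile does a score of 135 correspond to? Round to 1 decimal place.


z = (IQ - mean) / SD
z = (135 - 100) / 15 = 2.3333
Percentile = Phi(2.3333) * 100
Phi(2.3333) = 0.990184
= 99.0


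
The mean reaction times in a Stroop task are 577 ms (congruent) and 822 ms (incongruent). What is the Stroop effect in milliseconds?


Stroop effect = RT(incongruent) - RT(congruent)
= 822 - 577
= 245 ms


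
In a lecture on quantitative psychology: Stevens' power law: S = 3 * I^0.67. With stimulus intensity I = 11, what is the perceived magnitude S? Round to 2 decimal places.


S = 3 * 11^0.67
11^0.67 = 4.9858
S = 3 * 4.9858
= 14.96


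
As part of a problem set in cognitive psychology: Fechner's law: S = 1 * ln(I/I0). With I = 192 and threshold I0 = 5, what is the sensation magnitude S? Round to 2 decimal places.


S = 1 * ln(192/5)
I/I0 = 38.4
ln(38.4) = 3.6481
S = 1 * 3.6481
= 3.65


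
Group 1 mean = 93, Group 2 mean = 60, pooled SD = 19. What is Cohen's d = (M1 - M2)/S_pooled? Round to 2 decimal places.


Cohen's d = (M1 - M2) / S_pooled
= (93 - 60) / 19
= 33 / 19
= 1.74


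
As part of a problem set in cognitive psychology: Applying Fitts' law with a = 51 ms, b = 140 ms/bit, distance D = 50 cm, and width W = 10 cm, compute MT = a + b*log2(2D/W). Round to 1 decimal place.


MT = 51 + 140 * log2(2*50/10)
2D/W = 10.0
log2(10.0) = 3.3219
MT = 51 + 140 * 3.3219
= 516.1 ms


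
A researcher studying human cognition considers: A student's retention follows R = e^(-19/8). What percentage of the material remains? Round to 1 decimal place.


R = e^(-t/S)
-t/S = -19/8 = -2.375
R = e^(-2.375) = 0.093014
Percentage = 0.093014 * 100
= 9.3


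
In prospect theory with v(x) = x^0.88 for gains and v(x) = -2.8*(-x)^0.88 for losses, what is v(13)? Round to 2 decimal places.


Since x = 13 >= 0, use v(x) = x^0.88
13^0.88 = 9.5559
v(13) = 9.56


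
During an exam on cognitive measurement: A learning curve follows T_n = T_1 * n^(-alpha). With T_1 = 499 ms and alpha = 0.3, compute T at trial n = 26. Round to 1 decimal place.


T_n = 499 * 26^(-0.3)
26^(-0.3) = 0.376277
T_n = 499 * 0.376277
= 187.8 ms


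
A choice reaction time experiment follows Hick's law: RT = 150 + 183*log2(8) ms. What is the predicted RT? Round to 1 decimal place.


RT = 150 + 183 * log2(8)
log2(8) = 3.0
RT = 150 + 183 * 3.0
= 150 + 549.0
= 699.0 ms


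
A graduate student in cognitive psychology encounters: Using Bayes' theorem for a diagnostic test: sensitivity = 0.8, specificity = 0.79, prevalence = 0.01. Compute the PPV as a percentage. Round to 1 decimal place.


PPV = (sens * prev) / (sens * prev + (1-spec) * (1-prev))
Numerator = 0.8 * 0.01 = 0.008
P(positive and no disease) = (1 - spec) * (1 - prev) = (1 - 0.79) * (1 - 0.01) = 0.2079
Denominator = 0.008 + 0.2079 = 0.2159
PPV = 0.008 / 0.2159 = 0.037054
As percentage = 3.7


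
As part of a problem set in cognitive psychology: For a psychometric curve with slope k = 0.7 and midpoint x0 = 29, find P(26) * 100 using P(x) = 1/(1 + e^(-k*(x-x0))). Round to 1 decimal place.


P(x) = 1/(1 + e^(-0.7*(26 - 29)))
Exponent = -0.7 * -3 = 2.1
e^(2.1) = 8.16617
P = 1/(1 + 8.16617) = 0.109097
Percentage = 10.9


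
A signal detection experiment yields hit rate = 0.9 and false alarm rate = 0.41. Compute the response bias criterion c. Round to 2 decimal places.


c = -0.5 * (z(HR) + z(FAR))
z(0.9) = 1.2816
z(0.41) = -0.2275
c = -0.5 * (1.2816 + -0.2275)
= -0.5 * 1.0541
= -0.53


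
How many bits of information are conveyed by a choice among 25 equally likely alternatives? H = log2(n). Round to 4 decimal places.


H = log2(n)
H = log2(25)
= 4.6439


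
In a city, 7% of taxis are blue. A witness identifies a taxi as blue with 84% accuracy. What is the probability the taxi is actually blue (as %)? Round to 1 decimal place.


P(blue | says blue) = P(says blue | blue)*P(blue) / [P(says blue | blue)*P(blue) + P(says blue | not blue)*P(not blue)]
Numerator = 0.84 * 0.07 = 0.0588
False identification = 0.16 * 0.93 = 0.1488
P = 0.0588 / (0.0588 + 0.1488)
= 0.0588 / 0.2076
As percentage = 28.3


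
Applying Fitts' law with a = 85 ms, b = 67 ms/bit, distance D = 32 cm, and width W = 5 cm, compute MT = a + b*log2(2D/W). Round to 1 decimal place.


MT = 85 + 67 * log2(2*32/5)
2D/W = 12.8
log2(12.8) = 3.6781
MT = 85 + 67 * 3.6781
= 331.4 ms


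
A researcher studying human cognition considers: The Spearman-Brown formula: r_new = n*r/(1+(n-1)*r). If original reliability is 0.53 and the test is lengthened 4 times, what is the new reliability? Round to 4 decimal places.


r_new = n*r / (1 + (n-1)*r)
Numerator = 4 * 0.53 = 2.12
Denominator = 1 + 3 * 0.53 = 2.59
r_new = 2.12 / 2.59
= 0.8185


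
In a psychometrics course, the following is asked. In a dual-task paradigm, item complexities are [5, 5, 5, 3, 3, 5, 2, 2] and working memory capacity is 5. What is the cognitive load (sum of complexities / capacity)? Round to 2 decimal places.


Total complexity = 5 + 5 + 5 + 3 + 3 + 5 + 2 + 2 = 30
Load = total / capacity = 30 / 5
= 6.00


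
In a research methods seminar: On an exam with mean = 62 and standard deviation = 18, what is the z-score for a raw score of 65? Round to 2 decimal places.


z = (X - mu) / sigma
= (65 - 62) / 18
= 3 / 18
= 0.17


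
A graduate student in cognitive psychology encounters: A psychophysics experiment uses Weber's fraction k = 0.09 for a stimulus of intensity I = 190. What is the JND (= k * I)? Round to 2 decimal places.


JND = k * I
JND = 0.09 * 190
= 17.10


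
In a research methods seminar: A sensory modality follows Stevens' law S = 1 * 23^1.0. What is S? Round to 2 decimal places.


S = 1 * 23^1.0
23^1.0 = 23.0
S = 1 * 23.0
= 23.00


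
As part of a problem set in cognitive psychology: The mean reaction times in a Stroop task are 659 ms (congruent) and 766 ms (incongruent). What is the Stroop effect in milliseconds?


Stroop effect = RT(incongruent) - RT(congruent)
= 766 - 659
= 107 ms


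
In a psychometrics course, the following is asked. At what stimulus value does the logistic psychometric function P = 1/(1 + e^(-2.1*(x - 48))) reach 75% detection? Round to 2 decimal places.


At P = 0.75: 0.75 = 1/(1 + e^(-k*(x-x0)))
Solving: e^(-k*(x-x0)) = 1/3
x = x0 + ln(3)/k
ln(3) = 1.0986
x = 48 + 1.0986/2.1
= 48 + 0.5231
= 48.52


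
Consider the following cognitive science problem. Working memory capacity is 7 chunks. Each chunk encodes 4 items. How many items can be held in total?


Total items = chunks * items_per_chunk
= 7 * 4
= 28


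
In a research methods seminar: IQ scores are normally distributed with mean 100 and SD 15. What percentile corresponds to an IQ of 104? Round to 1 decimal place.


z = (IQ - mean) / SD
z = (104 - 100) / 15 = 0.2667
Percentile = Phi(0.2667) * 100
Phi(0.2667) = 0.60515
= 60.5


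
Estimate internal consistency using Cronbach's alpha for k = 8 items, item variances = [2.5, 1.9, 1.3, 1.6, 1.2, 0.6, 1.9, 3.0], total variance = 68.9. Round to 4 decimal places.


alpha = (k/(k-1)) * (1 - sum(s_i^2)/s_total^2)
sum(item variances) = 14.0
k/(k-1) = 8/7 = 1.142857
1 - 14.0/68.9 = 1 - 0.203193 = 0.796807
alpha = 1.142857 * 0.796807
= 0.9106


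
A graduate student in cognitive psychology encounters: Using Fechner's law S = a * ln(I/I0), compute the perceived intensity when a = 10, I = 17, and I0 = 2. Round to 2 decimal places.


S = 10 * ln(17/2)
I/I0 = 8.5
ln(8.5) = 2.1401
S = 10 * 2.1401
= 21.40


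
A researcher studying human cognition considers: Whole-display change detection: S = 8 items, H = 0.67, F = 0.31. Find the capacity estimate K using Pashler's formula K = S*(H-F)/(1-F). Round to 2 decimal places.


K = S * (H - F) / (1 - F)
H - F = 0.36
1 - F = 0.69
K = 8 * 0.36 / 0.69
= 4.17


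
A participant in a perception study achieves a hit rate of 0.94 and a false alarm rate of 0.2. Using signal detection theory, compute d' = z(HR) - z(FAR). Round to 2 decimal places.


d' = z(HR) - z(FAR)
z(0.94) = 1.5548
z(0.2) = -0.8416
d' = 1.5548 - -0.8416
= 2.40


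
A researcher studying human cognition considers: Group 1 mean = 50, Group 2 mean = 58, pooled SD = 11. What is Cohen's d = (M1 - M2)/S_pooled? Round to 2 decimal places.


Cohen's d = (M1 - M2) / S_pooled
= (50 - 58) / 11
= -8 / 11
= -0.73


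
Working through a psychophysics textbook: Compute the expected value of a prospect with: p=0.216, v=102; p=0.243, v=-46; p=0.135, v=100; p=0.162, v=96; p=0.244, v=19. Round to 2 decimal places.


EU = sum(p_i * v_i)
0.216 * 102 = 22.032
0.243 * -46 = -11.178
0.135 * 100 = 13.5
0.162 * 96 = 15.552
0.244 * 19 = 4.636
EU = 22.032 + -11.178 + 13.5 + 15.552 + 4.636
= 44.54


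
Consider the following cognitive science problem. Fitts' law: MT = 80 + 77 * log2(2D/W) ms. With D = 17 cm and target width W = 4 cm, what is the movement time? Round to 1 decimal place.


MT = 80 + 77 * log2(2*17/4)
2D/W = 8.5
log2(8.5) = 3.0875
MT = 80 + 77 * 3.0875
= 317.7 ms


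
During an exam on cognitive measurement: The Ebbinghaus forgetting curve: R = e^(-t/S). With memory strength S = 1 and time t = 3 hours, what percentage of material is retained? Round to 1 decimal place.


R = e^(-t/S)
-t/S = -3/1 = -3.0
R = e^(-3.0) = 0.049787
Percentage = 0.049787 * 100
= 5.0


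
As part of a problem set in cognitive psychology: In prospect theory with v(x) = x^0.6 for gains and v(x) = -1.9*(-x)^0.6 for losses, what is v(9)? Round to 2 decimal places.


Since x = 9 >= 0, use v(x) = x^0.6
9^0.6 = 3.7372
v(9) = 3.74


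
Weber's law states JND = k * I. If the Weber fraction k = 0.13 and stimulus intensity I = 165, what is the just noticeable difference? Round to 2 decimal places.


JND = k * I
JND = 0.13 * 165
= 21.45


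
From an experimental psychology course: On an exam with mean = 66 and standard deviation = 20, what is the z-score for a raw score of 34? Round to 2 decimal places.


z = (X - mu) / sigma
= (34 - 66) / 20
= -32 / 20
= -1.60


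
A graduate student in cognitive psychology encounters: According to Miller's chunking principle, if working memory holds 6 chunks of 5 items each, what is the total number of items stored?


Total items = chunks * items_per_chunk
= 6 * 5
= 30


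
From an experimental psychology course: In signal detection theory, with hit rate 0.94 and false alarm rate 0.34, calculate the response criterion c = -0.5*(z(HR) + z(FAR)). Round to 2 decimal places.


c = -0.5 * (z(HR) + z(FAR))
z(0.94) = 1.5548
z(0.34) = -0.4125
c = -0.5 * (1.5548 + -0.4125)
= -0.5 * 1.1423
= -0.57


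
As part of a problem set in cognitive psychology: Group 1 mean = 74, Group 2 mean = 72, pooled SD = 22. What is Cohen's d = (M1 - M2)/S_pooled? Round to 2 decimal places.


Cohen's d = (M1 - M2) / S_pooled
= (74 - 72) / 22
= 2 / 22
= 0.09


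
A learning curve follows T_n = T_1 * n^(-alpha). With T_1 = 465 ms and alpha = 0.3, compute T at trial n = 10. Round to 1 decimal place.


T_n = 465 * 10^(-0.3)
10^(-0.3) = 0.501187
T_n = 465 * 0.501187
= 233.1 ms


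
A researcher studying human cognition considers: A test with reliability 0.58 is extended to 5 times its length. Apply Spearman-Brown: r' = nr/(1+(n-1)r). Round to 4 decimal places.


r_new = n*r / (1 + (n-1)*r)
Numerator = 5 * 0.58 = 2.9
Denominator = 1 + 4 * 0.58 = 3.32
r_new = 2.9 / 3.32
= 0.8735


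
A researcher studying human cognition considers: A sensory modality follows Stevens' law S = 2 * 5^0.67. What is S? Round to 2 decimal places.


S = 2 * 5^0.67
5^0.67 = 2.9397
S = 2 * 2.9397
= 5.88


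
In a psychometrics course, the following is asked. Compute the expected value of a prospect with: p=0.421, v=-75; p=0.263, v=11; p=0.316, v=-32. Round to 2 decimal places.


EU = sum(p_i * v_i)
0.421 * -75 = -31.575
0.263 * 11 = 2.893
0.316 * -32 = -10.112
EU = -31.575 + 2.893 + -10.112
= -38.79


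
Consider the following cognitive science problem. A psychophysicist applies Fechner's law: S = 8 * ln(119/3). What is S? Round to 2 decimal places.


S = 8 * ln(119/3)
I/I0 = 39.666667
ln(39.666667) = 3.6805
S = 8 * 3.6805
= 29.44


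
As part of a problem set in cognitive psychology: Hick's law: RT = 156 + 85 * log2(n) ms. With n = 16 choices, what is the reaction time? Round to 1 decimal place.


RT = 156 + 85 * log2(16)
log2(16) = 4.0
RT = 156 + 85 * 4.0
= 156 + 340.0
= 496.0 ms


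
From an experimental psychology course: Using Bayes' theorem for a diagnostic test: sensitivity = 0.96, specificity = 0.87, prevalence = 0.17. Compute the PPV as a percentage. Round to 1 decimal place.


PPV = (sens * prev) / (sens * prev + (1-spec) * (1-prev))
Numerator = 0.96 * 0.17 = 0.1632
P(positive and no disease) = (1 - spec) * (1 - prev) = (1 - 0.87) * (1 - 0.17) = 0.1079
Denominator = 0.1632 + 0.1079 = 0.2711
PPV = 0.1632 / 0.2711 = 0.601992
As percentage = 60.2


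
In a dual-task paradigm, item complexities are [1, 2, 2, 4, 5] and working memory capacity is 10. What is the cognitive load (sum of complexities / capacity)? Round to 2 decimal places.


Total complexity = 1 + 2 + 2 + 4 + 5 = 14
Load = total / capacity = 14 / 10
= 1.40


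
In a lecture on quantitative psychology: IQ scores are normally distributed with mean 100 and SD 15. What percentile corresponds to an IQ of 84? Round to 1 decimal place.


z = (IQ - mean) / SD
z = (84 - 100) / 15 = -1.0667
Percentile = Phi(-1.0667) * 100
Phi(-1.0667) = 0.143054
= 14.3


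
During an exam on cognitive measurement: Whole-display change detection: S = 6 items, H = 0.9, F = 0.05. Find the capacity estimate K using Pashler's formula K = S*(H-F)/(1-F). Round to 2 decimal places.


K = S * (H - F) / (1 - F)
H - F = 0.85
1 - F = 0.95
K = 6 * 0.85 / 0.95
= 5.37


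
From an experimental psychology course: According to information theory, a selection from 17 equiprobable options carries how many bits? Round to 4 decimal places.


H = log2(n)
H = log2(17)
= 4.0875


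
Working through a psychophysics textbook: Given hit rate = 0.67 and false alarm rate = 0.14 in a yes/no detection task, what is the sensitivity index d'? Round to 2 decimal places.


d' = z(HR) - z(FAR)
z(0.67) = 0.4399
z(0.14) = -1.0803
d' = 0.4399 - -1.0803
= 1.52


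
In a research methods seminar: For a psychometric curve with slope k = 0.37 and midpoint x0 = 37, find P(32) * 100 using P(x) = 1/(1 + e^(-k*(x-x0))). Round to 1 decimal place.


P(x) = 1/(1 + e^(-0.37*(32 - 37)))
Exponent = -0.37 * -5 = 1.85
e^(1.85) = 6.35982
P = 1/(1 + 6.35982) = 0.135873
Percentage = 13.6


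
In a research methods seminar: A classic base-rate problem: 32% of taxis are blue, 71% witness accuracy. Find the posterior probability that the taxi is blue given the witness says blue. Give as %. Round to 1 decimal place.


P(blue | says blue) = P(says blue | blue)*P(blue) / [P(says blue | blue)*P(blue) + P(says blue | not blue)*P(not blue)]
Numerator = 0.71 * 0.32 = 0.2272
False identification = 0.29 * 0.68 = 0.1972
P = 0.2272 / (0.2272 + 0.1972)
= 0.2272 / 0.4244
As percentage = 53.5


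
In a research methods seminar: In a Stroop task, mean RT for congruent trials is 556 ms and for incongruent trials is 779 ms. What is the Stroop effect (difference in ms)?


Stroop effect = RT(incongruent) - RT(congruent)
= 779 - 556
= 223 ms


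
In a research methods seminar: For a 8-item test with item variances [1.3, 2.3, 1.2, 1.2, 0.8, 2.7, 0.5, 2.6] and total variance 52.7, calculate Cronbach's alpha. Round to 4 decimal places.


alpha = (k/(k-1)) * (1 - sum(s_i^2)/s_total^2)
sum(item variances) = 12.6
k/(k-1) = 8/7 = 1.142857
1 - 12.6/52.7 = 1 - 0.239089 = 0.760911
alpha = 1.142857 * 0.760911
= 0.8696


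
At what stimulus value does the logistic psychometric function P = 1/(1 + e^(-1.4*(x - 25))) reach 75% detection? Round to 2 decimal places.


At P = 0.75: 0.75 = 1/(1 + e^(-k*(x-x0)))
Solving: e^(-k*(x-x0)) = 1/3
x = x0 + ln(3)/k
ln(3) = 1.0986
x = 25 + 1.0986/1.4
= 25 + 0.7847
= 25.78


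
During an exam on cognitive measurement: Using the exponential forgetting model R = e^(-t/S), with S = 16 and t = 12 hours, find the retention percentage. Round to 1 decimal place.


R = e^(-t/S)
-t/S = -12/16 = -0.75
R = e^(-0.75) = 0.472367
Percentage = 0.472367 * 100
= 47.2


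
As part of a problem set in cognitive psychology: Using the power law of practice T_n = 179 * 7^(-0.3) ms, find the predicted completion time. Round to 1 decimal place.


T_n = 179 * 7^(-0.3)
7^(-0.3) = 0.55779
T_n = 179 * 0.55779
= 99.8 ms


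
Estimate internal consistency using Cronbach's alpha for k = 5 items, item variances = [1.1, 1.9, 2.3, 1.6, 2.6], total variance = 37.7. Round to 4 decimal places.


alpha = (k/(k-1)) * (1 - sum(s_i^2)/s_total^2)
sum(item variances) = 9.5
k/(k-1) = 5/4 = 1.25
1 - 9.5/37.7 = 1 - 0.251989 = 0.748011
alpha = 1.25 * 0.748011
= 0.9350


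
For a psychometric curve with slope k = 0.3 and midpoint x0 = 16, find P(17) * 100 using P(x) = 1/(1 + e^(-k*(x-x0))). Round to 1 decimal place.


P(x) = 1/(1 + e^(-0.3*(17 - 16)))
Exponent = -0.3 * 1 = -0.3
e^(-0.3) = 0.740818
P = 1/(1 + 0.740818) = 0.574443
Percentage = 57.4


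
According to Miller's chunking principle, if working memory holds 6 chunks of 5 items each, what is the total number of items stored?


Total items = chunks * items_per_chunk
= 6 * 5
= 30


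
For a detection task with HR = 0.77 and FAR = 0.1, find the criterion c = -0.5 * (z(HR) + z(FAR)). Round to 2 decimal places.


c = -0.5 * (z(HR) + z(FAR))
z(0.77) = 0.7388
z(0.1) = -1.2816
c = -0.5 * (0.7388 + -1.2816)
= -0.5 * -0.5428
= 0.27


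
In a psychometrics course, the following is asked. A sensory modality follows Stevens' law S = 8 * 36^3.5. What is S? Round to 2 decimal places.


S = 8 * 36^3.5
36^3.5 = 279936.0
S = 8 * 279936.0
= 2239488.00


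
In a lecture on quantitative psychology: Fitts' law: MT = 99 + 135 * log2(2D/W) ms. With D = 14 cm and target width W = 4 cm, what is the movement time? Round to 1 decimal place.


MT = 99 + 135 * log2(2*14/4)
2D/W = 7.0
log2(7.0) = 2.8074
MT = 99 + 135 * 2.8074
= 478.0 ms


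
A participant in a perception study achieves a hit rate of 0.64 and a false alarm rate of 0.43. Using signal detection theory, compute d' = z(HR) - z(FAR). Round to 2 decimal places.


d' = z(HR) - z(FAR)
z(0.64) = 0.3585
z(0.43) = -0.1764
d' = 0.3585 - -0.1764
= 0.53


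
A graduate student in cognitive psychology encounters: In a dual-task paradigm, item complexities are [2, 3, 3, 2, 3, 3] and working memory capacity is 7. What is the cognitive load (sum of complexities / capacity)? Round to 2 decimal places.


Total complexity = 2 + 3 + 3 + 2 + 3 + 3 = 16
Load = total / capacity = 16 / 7
= 2.29


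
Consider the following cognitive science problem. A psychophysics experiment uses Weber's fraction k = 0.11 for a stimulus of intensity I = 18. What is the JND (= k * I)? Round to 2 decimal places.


JND = k * I
JND = 0.11 * 18
= 1.98


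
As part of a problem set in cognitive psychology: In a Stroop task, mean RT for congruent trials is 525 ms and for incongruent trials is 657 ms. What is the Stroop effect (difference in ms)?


Stroop effect = RT(incongruent) - RT(congruent)
= 657 - 525
= 132 ms


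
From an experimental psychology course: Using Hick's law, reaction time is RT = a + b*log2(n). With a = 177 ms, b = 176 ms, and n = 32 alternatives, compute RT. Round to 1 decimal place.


RT = 177 + 176 * log2(32)
log2(32) = 5.0
RT = 177 + 176 * 5.0
= 177 + 880.0
= 1057.0 ms


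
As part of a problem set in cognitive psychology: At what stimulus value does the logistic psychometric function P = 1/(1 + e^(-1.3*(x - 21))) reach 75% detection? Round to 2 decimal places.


At P = 0.75: 0.75 = 1/(1 + e^(-k*(x-x0)))
Solving: e^(-k*(x-x0)) = 1/3
x = x0 + ln(3)/k
ln(3) = 1.0986
x = 21 + 1.0986/1.3
= 21 + 0.8451
= 21.85


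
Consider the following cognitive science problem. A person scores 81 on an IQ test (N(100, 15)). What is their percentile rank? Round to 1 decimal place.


z = (IQ - mean) / SD
z = (81 - 100) / 15 = -1.2667
Percentile = Phi(-1.2667) * 100
Phi(-1.2667) = 0.102631
= 10.3


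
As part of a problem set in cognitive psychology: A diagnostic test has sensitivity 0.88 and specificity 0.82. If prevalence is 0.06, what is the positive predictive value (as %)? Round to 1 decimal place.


PPV = (sens * prev) / (sens * prev + (1-spec) * (1-prev))
Numerator = 0.88 * 0.06 = 0.0528
P(positive and no disease) = (1 - spec) * (1 - prev) = (1 - 0.82) * (1 - 0.06) = 0.1692
Denominator = 0.0528 + 0.1692 = 0.222
PPV = 0.0528 / 0.222 = 0.237838
As percentage = 23.8


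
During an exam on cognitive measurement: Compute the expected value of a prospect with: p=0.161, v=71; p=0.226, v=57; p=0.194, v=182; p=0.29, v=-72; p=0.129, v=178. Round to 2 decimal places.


EU = sum(p_i * v_i)
0.161 * 71 = 11.431
0.226 * 57 = 12.882
0.194 * 182 = 35.308
0.29 * -72 = -20.88
0.129 * 178 = 22.962
EU = 11.431 + 12.882 + 35.308 + -20.88 + 22.962
= 61.70


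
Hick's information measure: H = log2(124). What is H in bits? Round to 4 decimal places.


H = log2(n)
H = log2(124)
= 6.9542


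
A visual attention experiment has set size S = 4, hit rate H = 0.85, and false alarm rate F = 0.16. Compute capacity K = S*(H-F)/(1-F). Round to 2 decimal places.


K = S * (H - F) / (1 - F)
H - F = 0.69
1 - F = 0.84
K = 4 * 0.69 / 0.84
= 3.29


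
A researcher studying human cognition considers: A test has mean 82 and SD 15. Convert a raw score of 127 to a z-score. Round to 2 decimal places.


z = (X - mu) / sigma
= (127 - 82) / 15
= 45 / 15
= 3.00


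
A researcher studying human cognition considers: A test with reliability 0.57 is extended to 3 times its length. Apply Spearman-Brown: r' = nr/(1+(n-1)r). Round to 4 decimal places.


r_new = n*r / (1 + (n-1)*r)
Numerator = 3 * 0.57 = 1.71
Denominator = 1 + 2 * 0.57 = 2.14
r_new = 1.71 / 2.14
= 0.7991


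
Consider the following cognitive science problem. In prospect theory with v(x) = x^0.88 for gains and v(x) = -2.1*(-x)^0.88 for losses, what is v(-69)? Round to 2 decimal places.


Since x = -69 < 0, use v(x) = -lambda*(-x)^alpha
(-x) = 69
69^0.88 = 41.5133
v(-69) = -2.1 * 41.5133
= -87.18


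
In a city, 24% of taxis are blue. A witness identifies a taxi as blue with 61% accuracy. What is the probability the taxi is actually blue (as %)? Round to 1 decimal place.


P(blue | says blue) = P(says blue | blue)*P(blue) / [P(says blue | blue)*P(blue) + P(says blue | not blue)*P(not blue)]
Numerator = 0.61 * 0.24 = 0.1464
False identification = 0.39 * 0.76 = 0.2964
P = 0.1464 / (0.1464 + 0.2964)
= 0.1464 / 0.4428
As percentage = 33.1


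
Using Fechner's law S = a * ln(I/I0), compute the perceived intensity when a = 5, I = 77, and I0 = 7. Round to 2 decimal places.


S = 5 * ln(77/7)
I/I0 = 11.0
ln(11.0) = 2.3979
S = 5 * 2.3979
= 11.99


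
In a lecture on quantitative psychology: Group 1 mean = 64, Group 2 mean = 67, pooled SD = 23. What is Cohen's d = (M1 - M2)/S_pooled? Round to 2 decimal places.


Cohen's d = (M1 - M2) / S_pooled
= (64 - 67) / 23
= -3 / 23
= -0.13


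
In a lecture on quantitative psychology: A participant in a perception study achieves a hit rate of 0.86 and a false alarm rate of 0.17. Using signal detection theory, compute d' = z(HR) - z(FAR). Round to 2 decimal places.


d' = z(HR) - z(FAR)
z(0.86) = 1.0803
z(0.17) = -0.9542
d' = 1.0803 - -0.9542
= 2.03


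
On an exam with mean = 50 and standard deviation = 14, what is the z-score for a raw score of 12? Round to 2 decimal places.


z = (X - mu) / sigma
= (12 - 50) / 14
= -38 / 14
= -2.71


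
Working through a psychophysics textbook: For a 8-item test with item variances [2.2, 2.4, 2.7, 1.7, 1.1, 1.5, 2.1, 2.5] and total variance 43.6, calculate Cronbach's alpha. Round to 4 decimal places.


alpha = (k/(k-1)) * (1 - sum(s_i^2)/s_total^2)
sum(item variances) = 16.2
k/(k-1) = 8/7 = 1.142857
1 - 16.2/43.6 = 1 - 0.37156 = 0.62844
alpha = 1.142857 * 0.62844
= 0.7182


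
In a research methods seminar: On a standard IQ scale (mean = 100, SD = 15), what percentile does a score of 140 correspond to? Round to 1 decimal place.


z = (IQ - mean) / SD
z = (140 - 100) / 15 = 2.6667
Percentile = Phi(2.6667) * 100
Phi(2.6667) = 0.99617
= 99.6


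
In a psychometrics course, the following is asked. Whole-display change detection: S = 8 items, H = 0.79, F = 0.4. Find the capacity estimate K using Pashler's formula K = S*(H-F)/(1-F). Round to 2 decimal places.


K = S * (H - F) / (1 - F)
H - F = 0.39
1 - F = 0.6
K = 8 * 0.39 / 0.6
= 5.20


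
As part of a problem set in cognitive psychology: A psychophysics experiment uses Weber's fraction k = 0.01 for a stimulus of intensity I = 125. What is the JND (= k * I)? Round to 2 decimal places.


JND = k * I
JND = 0.01 * 125
= 1.25


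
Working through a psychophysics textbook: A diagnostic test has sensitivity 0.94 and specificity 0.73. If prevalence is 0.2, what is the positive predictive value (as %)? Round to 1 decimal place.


PPV = (sens * prev) / (sens * prev + (1-spec) * (1-prev))
Numerator = 0.94 * 0.2 = 0.188
P(positive and no disease) = (1 - spec) * (1 - prev) = (1 - 0.73) * (1 - 0.2) = 0.216
Denominator = 0.188 + 0.216 = 0.404
PPV = 0.188 / 0.404 = 0.465347
As percentage = 46.5


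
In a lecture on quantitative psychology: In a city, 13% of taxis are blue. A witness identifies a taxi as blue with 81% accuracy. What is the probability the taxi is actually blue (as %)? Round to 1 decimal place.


P(blue | says blue) = P(says blue | blue)*P(blue) / [P(says blue | blue)*P(blue) + P(says blue | not blue)*P(not blue)]
Numerator = 0.81 * 0.13 = 0.1053
False identification = 0.19 * 0.87 = 0.1653
P = 0.1053 / (0.1053 + 0.1653)
= 0.1053 / 0.2706
As percentage = 38.9


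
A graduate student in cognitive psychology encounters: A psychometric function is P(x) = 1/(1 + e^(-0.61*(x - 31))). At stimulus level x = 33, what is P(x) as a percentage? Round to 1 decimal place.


P(x) = 1/(1 + e^(-0.61*(33 - 31)))
Exponent = -0.61 * 2 = -1.22
e^(-1.22) = 0.29523
P = 1/(1 + 0.29523) = 0.772064
Percentage = 77.2


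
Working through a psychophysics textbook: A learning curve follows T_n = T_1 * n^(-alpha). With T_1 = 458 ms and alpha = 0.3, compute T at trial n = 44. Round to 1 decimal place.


T_n = 458 * 44^(-0.3)
44^(-0.3) = 0.32134
T_n = 458 * 0.32134
= 147.2 ms


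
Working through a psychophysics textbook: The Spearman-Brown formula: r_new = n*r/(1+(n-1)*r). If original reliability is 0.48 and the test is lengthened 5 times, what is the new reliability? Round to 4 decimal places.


r_new = n*r / (1 + (n-1)*r)
Numerator = 5 * 0.48 = 2.4
Denominator = 1 + 4 * 0.48 = 2.92
r_new = 2.4 / 2.92
= 0.8219


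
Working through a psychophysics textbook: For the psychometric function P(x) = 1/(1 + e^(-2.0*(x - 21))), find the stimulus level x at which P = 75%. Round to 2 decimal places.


At P = 0.75: 0.75 = 1/(1 + e^(-k*(x-x0)))
Solving: e^(-k*(x-x0)) = 1/3
x = x0 + ln(3)/k
ln(3) = 1.0986
x = 21 + 1.0986/2.0
= 21 + 0.5493
= 21.55


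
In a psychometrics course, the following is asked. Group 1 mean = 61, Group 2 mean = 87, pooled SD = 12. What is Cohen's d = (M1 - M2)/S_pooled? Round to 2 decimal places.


Cohen's d = (M1 - M2) / S_pooled
= (61 - 87) / 12
= -26 / 12
= -2.17


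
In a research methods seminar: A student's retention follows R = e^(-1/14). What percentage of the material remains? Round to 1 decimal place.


R = e^(-t/S)
-t/S = -1/14 = -0.071429
R = e^(-0.071429) = 0.931062
Percentage = 0.931062 * 100
= 93.1


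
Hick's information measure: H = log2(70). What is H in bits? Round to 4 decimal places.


H = log2(n)
H = log2(70)
= 6.1293


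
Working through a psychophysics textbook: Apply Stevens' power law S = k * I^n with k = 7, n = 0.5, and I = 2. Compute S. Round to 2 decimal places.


S = 7 * 2^0.5
2^0.5 = 1.4142
S = 7 * 1.4142
= 9.90


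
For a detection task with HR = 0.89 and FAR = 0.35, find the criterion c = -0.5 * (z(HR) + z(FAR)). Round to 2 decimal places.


c = -0.5 * (z(HR) + z(FAR))
z(0.89) = 1.2265
z(0.35) = -0.3853
c = -0.5 * (1.2265 + -0.3853)
= -0.5 * 0.8412
= -0.42


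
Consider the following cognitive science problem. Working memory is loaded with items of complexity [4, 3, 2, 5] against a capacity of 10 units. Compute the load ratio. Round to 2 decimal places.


Total complexity = 4 + 3 + 2 + 5 = 14
Load = total / capacity = 14 / 10
= 1.40


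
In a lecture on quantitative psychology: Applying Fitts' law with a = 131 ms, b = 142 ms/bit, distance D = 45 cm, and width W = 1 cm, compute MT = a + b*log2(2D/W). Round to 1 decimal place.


MT = 131 + 142 * log2(2*45/1)
2D/W = 90.0
log2(90.0) = 6.4919
MT = 131 + 142 * 6.4919
= 1052.8 ms


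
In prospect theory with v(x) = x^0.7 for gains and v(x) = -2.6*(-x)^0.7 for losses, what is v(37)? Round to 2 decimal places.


Since x = 37 >= 0, use v(x) = x^0.7
37^0.7 = 12.5239
v(37) = 12.52


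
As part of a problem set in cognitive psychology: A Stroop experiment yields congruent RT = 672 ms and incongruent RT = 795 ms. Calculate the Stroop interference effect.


Stroop effect = RT(incongruent) - RT(congruent)
= 795 - 672
= 123 ms


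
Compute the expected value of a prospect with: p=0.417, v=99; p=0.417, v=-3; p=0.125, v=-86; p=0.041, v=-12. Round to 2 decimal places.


EU = sum(p_i * v_i)
0.417 * 99 = 41.283
0.417 * -3 = -1.251
0.125 * -86 = -10.75
0.041 * -12 = -0.492
EU = 41.283 + -1.251 + -10.75 + -0.492
= 28.79


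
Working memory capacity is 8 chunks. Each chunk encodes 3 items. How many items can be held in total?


Total items = chunks * items_per_chunk
= 8 * 3
= 24


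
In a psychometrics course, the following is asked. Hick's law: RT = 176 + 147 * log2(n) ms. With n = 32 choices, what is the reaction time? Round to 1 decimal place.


RT = 176 + 147 * log2(32)
log2(32) = 5.0
RT = 176 + 147 * 5.0
= 176 + 735.0
= 911.0 ms


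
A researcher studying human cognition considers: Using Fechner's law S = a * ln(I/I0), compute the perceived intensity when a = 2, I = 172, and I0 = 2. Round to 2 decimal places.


S = 2 * ln(172/2)
I/I0 = 86.0
ln(86.0) = 4.4543
S = 2 * 4.4543
= 8.91


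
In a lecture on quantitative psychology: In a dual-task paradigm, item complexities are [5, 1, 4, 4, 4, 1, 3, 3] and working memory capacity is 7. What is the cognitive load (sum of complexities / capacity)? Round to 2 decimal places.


Total complexity = 5 + 1 + 4 + 4 + 4 + 1 + 3 + 3 = 25
Load = total / capacity = 25 / 7
= 3.57


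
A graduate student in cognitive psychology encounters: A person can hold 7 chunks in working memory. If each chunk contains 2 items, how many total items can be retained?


Total items = chunks * items_per_chunk
= 7 * 2
= 14


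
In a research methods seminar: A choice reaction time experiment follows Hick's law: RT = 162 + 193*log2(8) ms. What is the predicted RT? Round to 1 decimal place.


RT = 162 + 193 * log2(8)
log2(8) = 3.0
RT = 162 + 193 * 3.0
= 162 + 579.0
= 741.0 ms
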